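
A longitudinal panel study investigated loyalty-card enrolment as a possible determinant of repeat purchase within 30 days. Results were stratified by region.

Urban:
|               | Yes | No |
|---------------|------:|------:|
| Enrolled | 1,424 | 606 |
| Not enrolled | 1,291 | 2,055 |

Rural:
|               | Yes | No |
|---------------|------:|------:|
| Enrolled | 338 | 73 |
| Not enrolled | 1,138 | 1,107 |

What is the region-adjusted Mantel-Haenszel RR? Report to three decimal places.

1.766

RR_MH = Σ(aᵢ·n₀ᵢ/nᵢ) / Σ(cᵢ·n₁ᵢ/nᵢ), with n₁ᵢ = aᵢ+bᵢ (exposed), n₀ᵢ = cᵢ+dᵢ (unexposed), nᵢ = n₁ᵢ+n₀ᵢ.
Stratum 1 (Urban): n₁ = 2030, n₀ = 3346, n = 5376; a·n₀/n = 1424·3346/5376 = 886.2917; c·n₁/n = 1291·2030/5376 = 487.4870
Stratum 2 (Rural): n₁ = 411, n₀ = 2245, n = 2656; a·n₀/n = 338·2245/2656 = 285.6965; c·n₁/n = 1138·411/2656 = 176.0986
RR_MH = (886.2917 + 285.6965) / (487.4870 + 176.0986) = 1171.9882 / 663.5856 = 1.76614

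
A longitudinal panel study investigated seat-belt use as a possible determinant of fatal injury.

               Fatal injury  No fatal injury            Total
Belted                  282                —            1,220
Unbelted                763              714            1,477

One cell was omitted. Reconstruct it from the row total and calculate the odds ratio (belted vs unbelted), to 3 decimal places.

0.281

The missing cell is in the exposed row: 1220 − 282 = 938.
So a = 282, b = 938, c = 763, d = 714.
OR = (a·d)/(b·c) = (282 × 714) / (938 × 763) = 201348 / 715694 = 0.28133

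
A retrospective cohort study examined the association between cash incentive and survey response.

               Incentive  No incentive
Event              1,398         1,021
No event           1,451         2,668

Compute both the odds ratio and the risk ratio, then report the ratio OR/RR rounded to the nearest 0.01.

1.42

Reading the table with exposure as columns: a = 1398 (Incentive, case), b = 1451 (Incentive, non-case), c = 1021 (No incentive, case), d = 2668.
OR = (1398·2668)/(1451·1021) = 3729864/1481471 = 2.51768
Risk in exposed = 1398/2849 = 0.49070; risk in unexposed = 1021/3689 = 0.27677; RR = 1.77295
OR/RR = 2.51768 / 1.77295 = 1.42005
The outcome is not rare, so the OR lies further from 1 than the RR.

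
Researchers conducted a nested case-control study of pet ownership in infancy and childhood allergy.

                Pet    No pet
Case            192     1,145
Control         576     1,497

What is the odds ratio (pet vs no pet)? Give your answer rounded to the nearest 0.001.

Reading the table with exposure as columns: a = 192 (Pet, case), b = 576 (Pet, non-case), c = 1145 (No pet, case), d = 1497.
OR = (a·d)/(b·c) = (192 × 1497) / (576 × 1145) = 287424 / 659520 = 0.43581
Exposure is associated with lower odds of childhood allergy (OR = 0.44 < 1).

0.436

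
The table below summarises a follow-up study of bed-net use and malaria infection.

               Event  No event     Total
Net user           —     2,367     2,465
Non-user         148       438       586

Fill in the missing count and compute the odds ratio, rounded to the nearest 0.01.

0.12

The missing cell is in the exposed row: 2465 − 2367 = 98.
So a = 98, b = 2367, c = 148, d = 438.
OR = (a·d)/(b·c) = (98 × 438) / (2367 × 148) = 42924 / 350316 = 0.12253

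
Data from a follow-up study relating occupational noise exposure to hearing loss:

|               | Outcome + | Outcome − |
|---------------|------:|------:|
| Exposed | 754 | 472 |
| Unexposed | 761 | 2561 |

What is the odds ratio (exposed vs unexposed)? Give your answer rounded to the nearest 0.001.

Cells: a = 754, b = 472, c = 761, d = 2561.
OR = (a·d)/(b·c) = (754 × 2561) / (472 × 761) = 1930994 / 359192 = 5.37594
The odds of hearing loss are about 5.38 times as high in the exposed group.

5.376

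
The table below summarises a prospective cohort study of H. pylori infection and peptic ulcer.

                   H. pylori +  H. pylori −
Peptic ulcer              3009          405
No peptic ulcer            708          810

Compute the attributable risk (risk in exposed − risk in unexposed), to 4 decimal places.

Reading the table with exposure as columns: a = 3009 (H. pylori +, case), b = 708 (H. pylori +, non-case), c = 405 (H. pylori −, case), d = 810.
Risk in exposed = 3009/3717 = 0.809524; risk in unexposed = 405/1215 = 0.333333.
Risk difference = 0.809524 − 0.333333 = 0.476190

0.4762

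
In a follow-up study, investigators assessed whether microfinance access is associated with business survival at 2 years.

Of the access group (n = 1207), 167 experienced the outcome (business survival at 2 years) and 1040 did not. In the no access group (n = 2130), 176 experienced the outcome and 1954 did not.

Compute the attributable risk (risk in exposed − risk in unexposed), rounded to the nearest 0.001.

From the description: a = 167, b = 1040, c = 176, d = 1954.
Risk in exposed = 167/1207 = 0.138360; risk in unexposed = 176/2130 = 0.082629.
Risk difference = 0.138360 − 0.082629 = 0.055730

0.056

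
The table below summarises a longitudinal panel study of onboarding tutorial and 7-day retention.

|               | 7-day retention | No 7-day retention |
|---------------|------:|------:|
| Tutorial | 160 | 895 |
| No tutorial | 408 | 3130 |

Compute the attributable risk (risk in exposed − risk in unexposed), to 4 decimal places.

0.0363

Cells: a = 160, b = 895, c = 408, d = 3130.
Risk in exposed = 160/1055 = 0.151659; risk in unexposed = 408/3538 = 0.115319.
Risk difference = 0.151659 − 0.115319 = 0.036339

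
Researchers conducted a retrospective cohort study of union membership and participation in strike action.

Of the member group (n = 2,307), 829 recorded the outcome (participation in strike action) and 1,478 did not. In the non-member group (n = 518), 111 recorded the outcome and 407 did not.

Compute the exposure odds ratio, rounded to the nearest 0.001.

From the description: a = 829, b = 1478, c = 111, d = 407.
OR = (a·d)/(b·c) = (829 × 407) / (1478 × 111) = 337403 / 164058 = 2.05661
The odds of participation in strike action are about 2.06 times as high in the member group.

2.057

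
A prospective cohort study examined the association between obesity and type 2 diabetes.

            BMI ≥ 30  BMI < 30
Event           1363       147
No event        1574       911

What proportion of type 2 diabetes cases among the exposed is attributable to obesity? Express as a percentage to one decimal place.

Reading the table with exposure as columns: a = 1363 (BMI ≥ 30, case), b = 1574 (BMI ≥ 30, non-case), c = 147 (BMI < 30, case), d = 911.
Risk in exposed = 1363/2937 = 0.46408; risk in unexposed = 147/1058 = 0.13894.
RR = 0.46408/0.13894 = 3.34011
AR% = (RR − 1)/RR × 100 = (3.34011 − 1)/3.34011 × 100 = 70.0608%

70.1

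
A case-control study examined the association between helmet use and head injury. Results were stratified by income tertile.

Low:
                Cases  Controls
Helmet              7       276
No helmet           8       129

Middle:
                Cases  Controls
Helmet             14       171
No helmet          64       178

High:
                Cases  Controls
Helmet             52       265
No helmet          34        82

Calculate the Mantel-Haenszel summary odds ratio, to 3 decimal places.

0.345

OR_MH = Σ(aᵢdᵢ/nᵢ) / Σ(bᵢcᵢ/nᵢ), where nᵢ is the stratum total.
Stratum 1 (Low): n = 420; a·d/n = 7·129/420 = 2.1500; b·c/n = 276·8/420 = 5.2571
Stratum 2 (Middle): n = 427; a·d/n = 14·178/427 = 5.8361; b·c/n = 171·64/427 = 25.6300
Stratum 3 (High): n = 433; a·d/n = 52·82/433 = 9.8476; b·c/n = 265·34/433 = 20.8083
OR_MH = (2.1500 + 5.8361 + 9.8476) / (5.2571 + 25.6300 + 20.8083) = 17.8336 / 51.6954 = 0.34498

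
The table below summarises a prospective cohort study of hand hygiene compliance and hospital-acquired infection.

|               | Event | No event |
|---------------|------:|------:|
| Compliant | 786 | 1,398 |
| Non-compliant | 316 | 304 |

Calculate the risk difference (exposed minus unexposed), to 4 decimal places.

Cells: a = 786, b = 1398, c = 316, d = 304.
Risk in exposed = 786/2184 = 0.359890; risk in unexposed = 316/620 = 0.509677.
Risk difference = 0.359890 − 0.509677 = -0.149787

-0.1498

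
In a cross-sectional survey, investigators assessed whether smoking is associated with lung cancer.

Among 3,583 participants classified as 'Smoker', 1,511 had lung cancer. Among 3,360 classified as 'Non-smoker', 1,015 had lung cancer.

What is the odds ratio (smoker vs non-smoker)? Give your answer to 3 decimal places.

From the description: a = 1511, b = 2072, c = 1015, d = 2345.
OR = (a·d)/(b·c) = (1511 × 2345) / (2072 × 1015) = 3543295 / 2103080 = 1.68481
The odds of lung cancer are about 1.68 times as high in the smoker group.

1.685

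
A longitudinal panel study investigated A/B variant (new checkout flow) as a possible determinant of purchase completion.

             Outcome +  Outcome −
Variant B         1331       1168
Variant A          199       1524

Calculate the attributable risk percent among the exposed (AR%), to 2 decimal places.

78.32

Cells: a = 1331, b = 1168, c = 199, d = 1524.
Risk in exposed = 1331/2499 = 0.53261; risk in unexposed = 199/1723 = 0.11550.
RR = 0.53261/0.11550 = 4.61152
AR% = (RR − 1)/RR × 100 = (4.61152 − 1)/4.61152 × 100 = 78.3152%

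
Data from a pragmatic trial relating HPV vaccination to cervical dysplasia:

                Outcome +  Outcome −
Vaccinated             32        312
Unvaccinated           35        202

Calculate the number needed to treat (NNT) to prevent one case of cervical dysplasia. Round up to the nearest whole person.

19

Risk in treated group = 32/344 = 0.09302; risk in control = 35/237 = 0.14768.
Absolute risk reduction = 0.14768 − 0.09302 = 0.05466
NNT = 1 / ARR = 1 / 0.05466 = 18.296 → round up → 19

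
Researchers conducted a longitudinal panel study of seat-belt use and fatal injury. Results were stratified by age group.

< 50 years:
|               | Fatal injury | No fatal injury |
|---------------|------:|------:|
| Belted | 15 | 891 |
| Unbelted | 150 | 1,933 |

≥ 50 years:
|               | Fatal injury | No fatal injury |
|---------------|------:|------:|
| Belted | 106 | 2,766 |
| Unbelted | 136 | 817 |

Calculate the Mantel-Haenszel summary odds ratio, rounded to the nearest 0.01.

0.23

OR_MH = Σ(aᵢdᵢ/nᵢ) / Σ(bᵢcᵢ/nᵢ), where nᵢ is the stratum total.
Stratum 1 (< 50 years): n = 2989; a·d/n = 15·1933/2989 = 9.7006; b·c/n = 891·150/2989 = 44.7140
Stratum 2 (≥ 50 years): n = 3825; a·d/n = 106·817/3825 = 22.6410; b·c/n = 2766·136/3825 = 98.3467
OR_MH = (9.7006 + 22.6410) / (44.7140 + 98.3467) = 32.3416 / 143.0606 = 0.22607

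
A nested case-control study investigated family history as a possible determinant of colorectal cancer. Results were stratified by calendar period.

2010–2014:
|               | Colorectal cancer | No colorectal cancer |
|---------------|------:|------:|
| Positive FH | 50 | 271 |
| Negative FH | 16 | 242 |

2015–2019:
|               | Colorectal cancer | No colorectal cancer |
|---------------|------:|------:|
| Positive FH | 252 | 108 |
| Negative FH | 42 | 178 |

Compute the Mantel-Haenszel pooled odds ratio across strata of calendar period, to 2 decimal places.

OR_MH = Σ(aᵢdᵢ/nᵢ) / Σ(bᵢcᵢ/nᵢ), where nᵢ is the stratum total.
Stratum 1 (2010–2014): n = 579; a·d/n = 50·242/579 = 20.8981; b·c/n = 271·16/579 = 7.4888
Stratum 2 (2015–2019): n = 580; a·d/n = 252·178/580 = 77.3379; b·c/n = 108·42/580 = 7.8207
OR_MH = (20.8981 + 77.3379) / (7.4888 + 7.8207) = 98.2360 / 15.3095 = 6.41669

6.42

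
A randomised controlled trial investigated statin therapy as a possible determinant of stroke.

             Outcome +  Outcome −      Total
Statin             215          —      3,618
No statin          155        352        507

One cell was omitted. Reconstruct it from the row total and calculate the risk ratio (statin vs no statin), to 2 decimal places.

0.19

The missing cell is in the exposed row: 3618 − 215 = 3403.
So a = 215, b = 3403, c = 155, d = 352.
RR = [a/(a+b)] / [c/(c+d)] = (215/3618) / (155/507) = 0.05943/0.30572 = 0.19438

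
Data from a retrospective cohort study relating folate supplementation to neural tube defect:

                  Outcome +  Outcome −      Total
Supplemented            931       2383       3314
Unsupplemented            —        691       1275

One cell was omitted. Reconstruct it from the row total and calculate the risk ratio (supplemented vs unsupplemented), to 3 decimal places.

0.613

The missing cell is in the unexposed row: 1275 − 691 = 584.
So a = 931, b = 2383, c = 584, d = 691.
RR = [a/(a+b)] / [c/(c+d)] = (931/3314) / (584/1275) = 0.28093/0.45804 = 0.61333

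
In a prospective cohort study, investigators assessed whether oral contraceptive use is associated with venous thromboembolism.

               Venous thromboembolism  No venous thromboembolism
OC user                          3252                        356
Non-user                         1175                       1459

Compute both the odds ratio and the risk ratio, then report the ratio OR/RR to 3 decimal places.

Cells: a = 3252, b = 356, c = 1175, d = 1459.
OR = (3252·1459)/(356·1175) = 4744668/418300 = 11.34274
Risk in exposed = 3252/3608 = 0.90133; risk in unexposed = 1175/2634 = 0.44609; RR = 2.02051
OR/RR = 11.34274 / 2.02051 = 5.61379
The outcome is not rare, so the OR lies further from 1 than the RR.

5.614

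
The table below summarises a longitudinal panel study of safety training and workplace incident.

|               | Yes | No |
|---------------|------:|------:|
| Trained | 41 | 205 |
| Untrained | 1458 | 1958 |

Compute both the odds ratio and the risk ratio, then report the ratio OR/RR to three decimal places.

Cells: a = 41, b = 205, c = 1458, d = 1958.
OR = (41·1958)/(205·1458) = 80278/298890 = 0.26859
Risk in exposed = 41/246 = 0.16667; risk in unexposed = 1458/3416 = 0.42681; RR = 0.39049
OR/RR = 0.26859 / 0.39049 = 0.68782
The outcome is not rare, so the OR lies further from 1 than the RR.

0.688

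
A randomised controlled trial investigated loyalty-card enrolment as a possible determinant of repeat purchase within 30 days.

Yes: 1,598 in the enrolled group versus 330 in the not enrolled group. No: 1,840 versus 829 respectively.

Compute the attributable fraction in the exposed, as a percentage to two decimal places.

38.74

From the description: a = 1598, b = 1840, c = 330, d = 829.
Risk in exposed = 1598/3438 = 0.46481; risk in unexposed = 330/1159 = 0.28473.
RR = 0.46481/0.28473 = 1.63245
AR% = (RR − 1)/RR × 100 = (1.63245 − 1)/1.63245 × 100 = 38.7425%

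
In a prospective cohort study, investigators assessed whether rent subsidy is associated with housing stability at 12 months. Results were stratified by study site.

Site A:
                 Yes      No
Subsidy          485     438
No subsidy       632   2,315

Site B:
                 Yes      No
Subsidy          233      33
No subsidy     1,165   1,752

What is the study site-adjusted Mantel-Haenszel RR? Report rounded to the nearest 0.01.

RR_MH = Σ(aᵢ·n₀ᵢ/nᵢ) / Σ(cᵢ·n₁ᵢ/nᵢ), with n₁ᵢ = aᵢ+bᵢ (exposed), n₀ᵢ = cᵢ+dᵢ (unexposed), nᵢ = n₁ᵢ+n₀ᵢ.
Stratum 1 (Site A): n₁ = 923, n₀ = 2947, n = 3870; a·n₀/n = 485·2947/3870 = 369.3269; c·n₁/n = 632·923/3870 = 150.7328
Stratum 2 (Site B): n₁ = 266, n₀ = 2917, n = 3183; a·n₀/n = 233·2917/3183 = 213.5284; c·n₁/n = 1165·266/3183 = 97.3578
RR_MH = (369.3269 + 213.5284) / (150.7328 + 97.3578) = 582.8553 / 248.0907 = 2.34936

2.35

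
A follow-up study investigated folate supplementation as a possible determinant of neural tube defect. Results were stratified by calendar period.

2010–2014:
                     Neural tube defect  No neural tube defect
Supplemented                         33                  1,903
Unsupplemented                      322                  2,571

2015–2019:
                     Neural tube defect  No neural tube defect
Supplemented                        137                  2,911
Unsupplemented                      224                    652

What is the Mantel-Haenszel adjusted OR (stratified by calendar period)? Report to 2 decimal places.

OR_MH = Σ(aᵢdᵢ/nᵢ) / Σ(bᵢcᵢ/nᵢ), where nᵢ is the stratum total.
Stratum 1 (2010–2014): n = 4829; a·d/n = 33·2571/4829 = 17.5695; b·c/n = 1903·322/4829 = 126.8929
Stratum 2 (2015–2019): n = 3924; a·d/n = 137·652/3924 = 22.7635; b·c/n = 2911·224/3924 = 166.1733
OR_MH = (17.5695 + 22.7635) / (126.8929 + 166.1733) = 40.3330 / 293.0662 = 0.13762

0.14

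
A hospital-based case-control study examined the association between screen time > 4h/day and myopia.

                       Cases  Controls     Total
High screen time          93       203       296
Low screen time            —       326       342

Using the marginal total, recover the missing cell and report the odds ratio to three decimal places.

9.334

The missing cell is in the unexposed row: 342 − 326 = 16.
So a = 93, b = 203, c = 16, d = 326.
OR = (a·d)/(b·c) = (93 × 326) / (203 × 16) = 30318 / 3248 = 9.33436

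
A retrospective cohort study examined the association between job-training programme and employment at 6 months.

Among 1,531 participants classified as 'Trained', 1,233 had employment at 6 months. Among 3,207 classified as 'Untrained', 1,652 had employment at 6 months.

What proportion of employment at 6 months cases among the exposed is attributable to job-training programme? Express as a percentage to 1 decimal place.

36.0

From the description: a = 1233, b = 298, c = 1652, d = 1555.
Risk in exposed = 1233/1531 = 0.80536; risk in unexposed = 1652/3207 = 0.51512.
RR = 0.80536/0.51512 = 1.56342
AR% = (RR − 1)/RR × 100 = (1.56342 − 1)/1.56342 × 100 = 36.0378%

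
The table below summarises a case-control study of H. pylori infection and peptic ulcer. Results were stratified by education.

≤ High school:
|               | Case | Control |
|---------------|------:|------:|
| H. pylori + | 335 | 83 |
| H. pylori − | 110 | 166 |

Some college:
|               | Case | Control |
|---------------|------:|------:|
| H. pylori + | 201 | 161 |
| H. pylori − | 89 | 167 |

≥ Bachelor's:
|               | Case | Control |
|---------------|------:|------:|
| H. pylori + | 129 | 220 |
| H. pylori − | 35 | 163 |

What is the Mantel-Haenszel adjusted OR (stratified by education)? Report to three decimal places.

3.429

OR_MH = Σ(aᵢdᵢ/nᵢ) / Σ(bᵢcᵢ/nᵢ), where nᵢ is the stratum total.
Stratum 1 (≤ High school): n = 694; a·d/n = 335·166/694 = 80.1297; b·c/n = 83·110/694 = 13.1556
Stratum 2 (Some college): n = 618; a·d/n = 201·167/618 = 54.3155; b·c/n = 161·89/618 = 23.1861
Stratum 3 (≥ Bachelor's): n = 547; a·d/n = 129·163/547 = 38.4406; b·c/n = 220·35/547 = 14.0768
OR_MH = (80.1297 + 54.3155 + 38.4406) / (13.1556 + 23.1861 + 14.0768) = 172.8858 / 50.4185 = 3.42902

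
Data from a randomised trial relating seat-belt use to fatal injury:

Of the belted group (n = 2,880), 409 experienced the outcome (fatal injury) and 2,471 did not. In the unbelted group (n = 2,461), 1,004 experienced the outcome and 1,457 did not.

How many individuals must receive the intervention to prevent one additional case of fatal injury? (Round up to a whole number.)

Risk in treated group = 409/2880 = 0.14201; risk in control = 1004/2461 = 0.40796.
Absolute risk reduction = 0.40796 − 0.14201 = 0.26595
NNT = 1 / ARR = 1 / 0.26595 = 3.760 → round up → 4

4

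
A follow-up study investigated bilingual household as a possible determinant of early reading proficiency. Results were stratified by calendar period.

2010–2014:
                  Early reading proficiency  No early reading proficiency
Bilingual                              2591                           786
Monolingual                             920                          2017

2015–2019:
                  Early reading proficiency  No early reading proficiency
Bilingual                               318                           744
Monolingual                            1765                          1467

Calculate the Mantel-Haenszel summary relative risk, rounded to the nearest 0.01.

1.56

RR_MH = Σ(aᵢ·n₀ᵢ/nᵢ) / Σ(cᵢ·n₁ᵢ/nᵢ), with n₁ᵢ = aᵢ+bᵢ (exposed), n₀ᵢ = cᵢ+dᵢ (unexposed), nᵢ = n₁ᵢ+n₀ᵢ.
Stratum 1 (2010–2014): n₁ = 3377, n₀ = 2937, n = 6314; a·n₀/n = 2591·2937/6314 = 1205.2213; c·n₁/n = 920·3377/6314 = 492.0557
Stratum 2 (2015–2019): n₁ = 1062, n₀ = 3232, n = 4294; a·n₀/n = 318·3232/4294 = 239.3517; c·n₁/n = 1765·1062/4294 = 436.5231
RR_MH = (1205.2213 + 239.3517) / (492.0557 + 436.5231) = 1444.5729 / 928.5788 = 1.55568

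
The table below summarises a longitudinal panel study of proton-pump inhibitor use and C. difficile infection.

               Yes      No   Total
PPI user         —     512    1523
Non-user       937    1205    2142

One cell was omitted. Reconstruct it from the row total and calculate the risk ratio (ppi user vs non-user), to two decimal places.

1.52

The missing cell is in the exposed row: 1523 − 512 = 1011.
So a = 1011, b = 512, c = 937, d = 1205.
RR = [a/(a+b)] / [c/(c+d)] = (1011/1523) / (937/2142) = 0.66382/0.43744 = 1.51751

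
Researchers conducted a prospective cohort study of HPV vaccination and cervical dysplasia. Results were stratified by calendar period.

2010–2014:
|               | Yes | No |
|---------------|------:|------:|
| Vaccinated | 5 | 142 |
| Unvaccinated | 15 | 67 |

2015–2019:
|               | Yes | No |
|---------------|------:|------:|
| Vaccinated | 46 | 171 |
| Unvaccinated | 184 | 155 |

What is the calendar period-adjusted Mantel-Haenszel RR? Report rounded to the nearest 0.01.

0.37

RR_MH = Σ(aᵢ·n₀ᵢ/nᵢ) / Σ(cᵢ·n₁ᵢ/nᵢ), with n₁ᵢ = aᵢ+bᵢ (exposed), n₀ᵢ = cᵢ+dᵢ (unexposed), nᵢ = n₁ᵢ+n₀ᵢ.
Stratum 1 (2010–2014): n₁ = 147, n₀ = 82, n = 229; a·n₀/n = 5·82/229 = 1.7904; c·n₁/n = 15·147/229 = 9.6288
Stratum 2 (2015–2019): n₁ = 217, n₀ = 339, n = 556; a·n₀/n = 46·339/556 = 28.0468; c·n₁/n = 184·217/556 = 71.8129
RR_MH = (1.7904 + 28.0468) / (9.6288 + 71.8129) = 29.8372 / 81.4418 = 0.36636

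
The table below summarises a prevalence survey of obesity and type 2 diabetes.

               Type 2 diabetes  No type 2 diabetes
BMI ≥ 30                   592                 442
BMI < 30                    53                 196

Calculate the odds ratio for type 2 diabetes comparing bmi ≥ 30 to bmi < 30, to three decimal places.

Cells: a = 592, b = 442, c = 53, d = 196.
OR = (a·d)/(b·c) = (592 × 196) / (442 × 53) = 116032 / 23426 = 4.95313
The odds of type 2 diabetes are about 4.95 times as high in the bmi ≥ 30 group.

4.953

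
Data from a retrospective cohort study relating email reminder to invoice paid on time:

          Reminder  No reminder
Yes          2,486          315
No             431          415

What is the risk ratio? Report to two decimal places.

1.98

Reading the table with exposure as columns: a = 2486 (Reminder, case), b = 431 (Reminder, non-case), c = 315 (No reminder, case), d = 415.
Risk in exposed = 2486/2917 = 0.85225; risk in unexposed = 315/730 = 0.43151.
RR = 0.85225 / 0.43151 = 1.97505
The risk among the exposed is 1.98 times that among the unexposed.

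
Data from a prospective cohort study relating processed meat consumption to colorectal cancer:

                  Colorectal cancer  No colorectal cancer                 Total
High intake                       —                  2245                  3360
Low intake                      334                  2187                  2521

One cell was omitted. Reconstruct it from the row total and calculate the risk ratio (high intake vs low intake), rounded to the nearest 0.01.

The missing cell is in the exposed row: 3360 − 2245 = 1115.
So a = 1115, b = 2245, c = 334, d = 2187.
RR = [a/(a+b)] / [c/(c+d)] = (1115/3360) / (334/2521) = 0.33185/0.13249 = 2.50474

2.50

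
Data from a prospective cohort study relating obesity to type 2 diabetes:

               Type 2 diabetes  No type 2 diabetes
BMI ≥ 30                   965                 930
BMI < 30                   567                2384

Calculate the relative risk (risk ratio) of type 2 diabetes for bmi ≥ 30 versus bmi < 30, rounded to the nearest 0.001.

Cells: a = 965, b = 930, c = 567, d = 2384.
Risk in exposed = 965/1895 = 0.50923; risk in unexposed = 567/2951 = 0.19214.
RR = 0.50923 / 0.19214 = 2.65036
The risk among the exposed is 2.65 times that among the unexposed.

2.650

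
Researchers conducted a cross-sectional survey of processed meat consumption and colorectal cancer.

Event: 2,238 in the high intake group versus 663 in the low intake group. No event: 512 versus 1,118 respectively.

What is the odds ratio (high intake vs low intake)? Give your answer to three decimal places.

From the description: a = 2238, b = 512, c = 663, d = 1118.
OR = (a·d)/(b·c) = (2238 × 1118) / (512 × 663) = 2502084 / 339456 = 7.37086
The odds of colorectal cancer are about 7.37 times as high in the high intake group.

7.371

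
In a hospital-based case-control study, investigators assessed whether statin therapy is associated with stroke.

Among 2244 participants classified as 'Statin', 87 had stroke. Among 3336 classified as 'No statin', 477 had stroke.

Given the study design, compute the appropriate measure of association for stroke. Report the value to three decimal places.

0.242

From the description: a = 87, b = 2157, c = 477, d = 2859.
This is a hospital-based case-control study: participants were sampled on outcome status, so risks in the source population cannot be estimated directly — relative risk is not valid here. The odds ratio is the appropriate measure.
OR = (a·d)/(b·c) = (87 × 2859) / (2157 × 477) = 248733 / 1028889 = 0.24175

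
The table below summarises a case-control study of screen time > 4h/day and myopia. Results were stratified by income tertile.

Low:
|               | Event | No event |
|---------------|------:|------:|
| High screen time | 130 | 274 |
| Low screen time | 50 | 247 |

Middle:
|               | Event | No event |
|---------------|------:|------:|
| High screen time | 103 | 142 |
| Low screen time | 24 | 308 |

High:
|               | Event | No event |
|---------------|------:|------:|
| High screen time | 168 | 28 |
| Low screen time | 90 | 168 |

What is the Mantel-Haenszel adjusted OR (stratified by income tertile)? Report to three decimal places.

OR_MH = Σ(aᵢdᵢ/nᵢ) / Σ(bᵢcᵢ/nᵢ), where nᵢ is the stratum total.
Stratum 1 (Low): n = 701; a·d/n = 130·247/701 = 45.8060; b·c/n = 274·50/701 = 19.5435
Stratum 2 (Middle): n = 577; a·d/n = 103·308/577 = 54.9809; b·c/n = 142·24/577 = 5.9064
Stratum 3 (High): n = 454; a·d/n = 168·168/454 = 62.1674; b·c/n = 28·90/454 = 5.5507
OR_MH = (45.8060 + 54.9809 + 62.1674) / (19.5435 + 5.9064 + 5.5507) = 162.9543 / 31.0006 = 5.25649

5.256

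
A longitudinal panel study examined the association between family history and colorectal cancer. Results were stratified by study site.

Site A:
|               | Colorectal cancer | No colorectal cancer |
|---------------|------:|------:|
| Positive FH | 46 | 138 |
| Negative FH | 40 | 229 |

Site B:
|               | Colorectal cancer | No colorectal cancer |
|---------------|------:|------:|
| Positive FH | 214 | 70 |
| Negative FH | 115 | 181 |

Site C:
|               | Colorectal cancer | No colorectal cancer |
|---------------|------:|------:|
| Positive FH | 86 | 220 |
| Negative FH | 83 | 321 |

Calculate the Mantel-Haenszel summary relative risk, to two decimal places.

1.71

RR_MH = Σ(aᵢ·n₀ᵢ/nᵢ) / Σ(cᵢ·n₁ᵢ/nᵢ), with n₁ᵢ = aᵢ+bᵢ (exposed), n₀ᵢ = cᵢ+dᵢ (unexposed), nᵢ = n₁ᵢ+n₀ᵢ.
Stratum 1 (Site A): n₁ = 184, n₀ = 269, n = 453; a·n₀/n = 46·269/453 = 27.3157; c·n₁/n = 40·184/453 = 16.2472
Stratum 2 (Site B): n₁ = 284, n₀ = 296, n = 580; a·n₀/n = 214·296/580 = 109.2138; c·n₁/n = 115·284/580 = 56.3103
Stratum 3 (Site C): n₁ = 306, n₀ = 404, n = 710; a·n₀/n = 86·404/710 = 48.9352; c·n₁/n = 83·306/710 = 35.7718
RR_MH = (27.3157 + 109.2138 + 48.9352) / (16.2472 + 56.3103 + 35.7718) = 185.4647 / 108.3294 = 1.71204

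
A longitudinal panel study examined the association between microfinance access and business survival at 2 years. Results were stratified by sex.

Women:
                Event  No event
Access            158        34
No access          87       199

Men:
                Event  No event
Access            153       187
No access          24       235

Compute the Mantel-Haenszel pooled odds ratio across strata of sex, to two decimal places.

OR_MH = Σ(aᵢdᵢ/nᵢ) / Σ(bᵢcᵢ/nᵢ), where nᵢ is the stratum total.
Stratum 1 (Women): n = 478; a·d/n = 158·199/478 = 65.7782; b·c/n = 34·87/478 = 6.1883
Stratum 2 (Men): n = 599; a·d/n = 153·235/599 = 60.0250; b·c/n = 187·24/599 = 7.4925
OR_MH = (65.7782 + 60.0250) / (6.1883 + 7.4925) = 125.8033 / 13.6808 = 9.19563

9.20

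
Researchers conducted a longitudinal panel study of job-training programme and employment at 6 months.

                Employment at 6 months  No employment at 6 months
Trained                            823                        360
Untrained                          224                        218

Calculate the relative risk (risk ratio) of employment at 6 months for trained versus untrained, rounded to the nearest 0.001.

1.373

Cells: a = 823, b = 360, c = 224, d = 218.
Risk in exposed = 823/1183 = 0.69569; risk in unexposed = 224/442 = 0.50679.
RR = 0.69569 / 0.50679 = 1.37274
The risk among the exposed is 1.37 times that among the unexposed.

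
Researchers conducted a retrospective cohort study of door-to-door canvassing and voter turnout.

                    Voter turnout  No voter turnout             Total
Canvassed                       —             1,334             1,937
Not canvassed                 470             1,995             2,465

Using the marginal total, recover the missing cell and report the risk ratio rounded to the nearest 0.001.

1.633

The missing cell is in the exposed row: 1937 − 1334 = 603.
So a = 603, b = 1334, c = 470, d = 1995.
RR = [a/(a+b)] / [c/(c+d)] = (603/1937) / (470/2465) = 0.31131/0.19067 = 1.63270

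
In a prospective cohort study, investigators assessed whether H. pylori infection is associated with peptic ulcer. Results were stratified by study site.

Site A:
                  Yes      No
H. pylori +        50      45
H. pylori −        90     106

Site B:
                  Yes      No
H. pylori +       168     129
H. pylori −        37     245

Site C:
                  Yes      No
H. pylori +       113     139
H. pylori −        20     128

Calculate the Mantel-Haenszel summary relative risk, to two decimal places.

2.58

RR_MH = Σ(aᵢ·n₀ᵢ/nᵢ) / Σ(cᵢ·n₁ᵢ/nᵢ), with n₁ᵢ = aᵢ+bᵢ (exposed), n₀ᵢ = cᵢ+dᵢ (unexposed), nᵢ = n₁ᵢ+n₀ᵢ.
Stratum 1 (Site A): n₁ = 95, n₀ = 196, n = 291; a·n₀/n = 50·196/291 = 33.6770; c·n₁/n = 90·95/291 = 29.3814
Stratum 2 (Site B): n₁ = 297, n₀ = 282, n = 579; a·n₀/n = 168·282/579 = 81.8238; c·n₁/n = 37·297/579 = 18.9793
Stratum 3 (Site C): n₁ = 252, n₀ = 148, n = 400; a·n₀/n = 113·148/400 = 41.8100; c·n₁/n = 20·252/400 = 12.6000
RR_MH = (33.6770 + 81.8238 + 41.8100) / (29.3814 + 18.9793 + 12.6000) = 157.3108 / 60.9607 = 2.58053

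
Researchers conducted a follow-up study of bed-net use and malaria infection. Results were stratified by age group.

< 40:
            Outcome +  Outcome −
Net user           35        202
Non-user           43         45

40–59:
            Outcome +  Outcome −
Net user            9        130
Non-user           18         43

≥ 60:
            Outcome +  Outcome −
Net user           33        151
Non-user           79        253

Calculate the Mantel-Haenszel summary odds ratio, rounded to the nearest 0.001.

0.373

OR_MH = Σ(aᵢdᵢ/nᵢ) / Σ(bᵢcᵢ/nᵢ), where nᵢ is the stratum total.
Stratum 1 (< 40): n = 325; a·d/n = 35·45/325 = 4.8462; b·c/n = 202·43/325 = 26.7262
Stratum 2 (40–59): n = 200; a·d/n = 9·43/200 = 1.9350; b·c/n = 130·18/200 = 11.7000
Stratum 3 (≥ 60): n = 516; a·d/n = 33·253/516 = 16.1802; b·c/n = 151·79/516 = 23.1182
OR_MH = (4.8462 + 1.9350 + 16.1802) / (26.7262 + 11.7000 + 23.1182) = 22.9614 / 61.5444 = 0.37309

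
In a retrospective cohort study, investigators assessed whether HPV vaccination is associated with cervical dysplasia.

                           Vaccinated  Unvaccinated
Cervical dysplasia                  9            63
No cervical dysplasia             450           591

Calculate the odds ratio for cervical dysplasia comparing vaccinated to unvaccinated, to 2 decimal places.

Reading the table with exposure as columns: a = 9 (Vaccinated, case), b = 450 (Vaccinated, non-case), c = 63 (Unvaccinated, case), d = 591.
OR = (a·d)/(b·c) = (9 × 591) / (450 × 63) = 5319 / 28350 = 0.18762
Exposure is associated with lower odds of cervical dysplasia (OR = 0.19 < 1).

0.19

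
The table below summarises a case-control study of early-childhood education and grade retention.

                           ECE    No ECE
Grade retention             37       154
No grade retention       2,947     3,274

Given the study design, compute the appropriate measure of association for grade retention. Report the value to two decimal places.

0.27

Reading the table with exposure as columns: a = 37 (ECE, case), b = 2947 (ECE, non-case), c = 154 (No ECE, case), d = 3274.
This is a case-control study: participants were sampled on outcome status, so risks in the source population cannot be estimated directly — relative risk is not valid here. The odds ratio is the appropriate measure.
OR = (a·d)/(b·c) = (37 × 3274) / (2947 × 154) = 121138 / 453838 = 0.26692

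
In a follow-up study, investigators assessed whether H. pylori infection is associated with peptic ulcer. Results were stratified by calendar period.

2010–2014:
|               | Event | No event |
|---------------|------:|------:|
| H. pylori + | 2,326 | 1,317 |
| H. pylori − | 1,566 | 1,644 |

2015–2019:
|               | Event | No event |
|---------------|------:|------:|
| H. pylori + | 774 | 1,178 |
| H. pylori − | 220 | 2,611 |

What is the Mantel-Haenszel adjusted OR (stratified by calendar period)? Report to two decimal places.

2.76

OR_MH = Σ(aᵢdᵢ/nᵢ) / Σ(bᵢcᵢ/nᵢ), where nᵢ is the stratum total.
Stratum 1 (2010–2014): n = 6853; a·d/n = 2326·1644/6853 = 557.9956; b·c/n = 1317·1566/6853 = 300.9517
Stratum 2 (2015–2019): n = 4783; a·d/n = 774·2611/4783 = 422.5202; b·c/n = 1178·220/4783 = 54.1836
OR_MH = (557.9956 + 422.5202) / (300.9517 + 54.1836) = 980.5158 / 355.1353 = 2.76096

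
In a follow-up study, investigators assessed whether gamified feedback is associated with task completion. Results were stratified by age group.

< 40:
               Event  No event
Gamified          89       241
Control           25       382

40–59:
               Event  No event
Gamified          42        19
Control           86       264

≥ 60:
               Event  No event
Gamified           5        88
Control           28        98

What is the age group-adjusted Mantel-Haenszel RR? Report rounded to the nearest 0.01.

RR_MH = Σ(aᵢ·n₀ᵢ/nᵢ) / Σ(cᵢ·n₁ᵢ/nᵢ), with n₁ᵢ = aᵢ+bᵢ (exposed), n₀ᵢ = cᵢ+dᵢ (unexposed), nᵢ = n₁ᵢ+n₀ᵢ.
Stratum 1 (< 40): n₁ = 330, n₀ = 407, n = 737; a·n₀/n = 89·407/737 = 49.1493; c·n₁/n = 25·330/737 = 11.1940
Stratum 2 (40–59): n₁ = 61, n₀ = 350, n = 411; a·n₀/n = 42·350/411 = 35.7664; c·n₁/n = 86·61/411 = 12.7640
Stratum 3 (≥ 60): n₁ = 93, n₀ = 126, n = 219; a·n₀/n = 5·126/219 = 2.8767; c·n₁/n = 28·93/219 = 11.8904
RR_MH = (49.1493 + 35.7664 + 2.8767) / (11.1940 + 12.7640 + 11.8904) = 87.7924 / 35.8484 = 2.44899

2.45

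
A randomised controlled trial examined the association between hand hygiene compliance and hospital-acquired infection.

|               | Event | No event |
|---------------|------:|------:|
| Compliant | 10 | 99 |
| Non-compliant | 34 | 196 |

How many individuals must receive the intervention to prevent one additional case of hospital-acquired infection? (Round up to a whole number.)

Risk in treated group = 10/109 = 0.09174; risk in control = 34/230 = 0.14783.
Absolute risk reduction = 0.14783 − 0.09174 = 0.05608
NNT = 1 / ARR = 1 / 0.05608 = 17.831 → round up → 18

18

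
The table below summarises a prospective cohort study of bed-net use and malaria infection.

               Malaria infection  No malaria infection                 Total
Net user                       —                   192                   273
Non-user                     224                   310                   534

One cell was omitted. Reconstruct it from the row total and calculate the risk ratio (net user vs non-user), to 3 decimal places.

0.707

The missing cell is in the exposed row: 273 − 192 = 81.
So a = 81, b = 192, c = 224, d = 310.
RR = [a/(a+b)] / [c/(c+d)] = (81/273) / (224/534) = 0.29670/0.41948 = 0.70732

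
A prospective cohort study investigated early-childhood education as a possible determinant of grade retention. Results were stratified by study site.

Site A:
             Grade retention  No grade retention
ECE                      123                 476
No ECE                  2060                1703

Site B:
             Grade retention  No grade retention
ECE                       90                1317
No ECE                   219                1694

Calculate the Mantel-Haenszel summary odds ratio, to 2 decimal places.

OR_MH = Σ(aᵢdᵢ/nᵢ) / Σ(bᵢcᵢ/nᵢ), where nᵢ is the stratum total.
Stratum 1 (Site A): n = 4362; a·d/n = 123·1703/4362 = 48.0213; b·c/n = 476·2060/4362 = 224.7960
Stratum 2 (Site B): n = 3320; a·d/n = 90·1694/3320 = 45.9217; b·c/n = 1317·219/3320 = 86.8744
OR_MH = (48.0213 + 45.9217) / (224.7960 + 86.8744) = 93.9430 / 311.6704 = 0.30142

0.30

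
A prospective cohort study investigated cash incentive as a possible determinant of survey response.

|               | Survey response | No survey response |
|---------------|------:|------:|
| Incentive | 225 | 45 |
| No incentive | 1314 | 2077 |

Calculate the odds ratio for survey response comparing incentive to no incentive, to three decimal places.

7.903

Cells: a = 225, b = 45, c = 1314, d = 2077.
OR = (a·d)/(b·c) = (225 × 2077) / (45 × 1314) = 467325 / 59130 = 7.90335
The odds of survey response are about 7.90 times as high in the incentive group.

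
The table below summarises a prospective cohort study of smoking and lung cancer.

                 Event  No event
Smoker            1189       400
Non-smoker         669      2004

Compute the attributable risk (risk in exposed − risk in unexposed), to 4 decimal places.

Cells: a = 1189, b = 400, c = 669, d = 2004.
Risk in exposed = 1189/1589 = 0.748269; risk in unexposed = 669/2673 = 0.250281.
Risk difference = 0.748269 − 0.250281 = 0.497989

0.4980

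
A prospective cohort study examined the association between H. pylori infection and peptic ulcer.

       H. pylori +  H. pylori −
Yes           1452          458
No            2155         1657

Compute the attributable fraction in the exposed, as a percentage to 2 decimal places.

46.21

Reading the table with exposure as columns: a = 1452 (H. pylori +, case), b = 2155 (H. pylori +, non-case), c = 458 (H. pylori −, case), d = 1657.
Risk in exposed = 1452/3607 = 0.40255; risk in unexposed = 458/2115 = 0.21655.
RR = 0.40255/0.21655 = 1.85894
AR% = (RR − 1)/RR × 100 = (1.85894 − 1)/1.85894 × 100 = 46.2059%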